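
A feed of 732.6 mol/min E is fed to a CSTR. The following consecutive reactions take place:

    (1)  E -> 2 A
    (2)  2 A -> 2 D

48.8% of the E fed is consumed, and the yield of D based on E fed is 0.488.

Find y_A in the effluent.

Conversion of E: E consumed = 1ξ₁ = 0.488 × 732.6 → ξ₁ = 357.5 mol/min.
Yield of D: 2ξ₂ / 732.6 = 0.488 → ξ₂ = 178.8 mol/min.
Outlet amounts (n = n₀ + Σ ν·ξ):
  E: 732.6 − 1(357.5) = 375.1
  A: 0 + 2(357.5) − 2(178.8) = 357.5
  D: 0 + 2(178.8) = 357.5
Total out = 1090 mol/min; y_A = 357.5 / 1090 = 0.328.

0.328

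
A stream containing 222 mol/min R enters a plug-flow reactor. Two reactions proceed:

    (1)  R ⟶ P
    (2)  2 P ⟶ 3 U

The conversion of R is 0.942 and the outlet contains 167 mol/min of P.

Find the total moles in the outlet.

Conversion of R: R consumed = 1ξ₁ = 0.942 × 222 → ξ₁ = 209.1 mol/min.
P balance: n_P = 0 + 1ξ₁ − 2ξ₂ = 167 → ξ₂ = (1·209.1 − 167)/2 = 21.06 mol/min.
Outlet amounts (n = n₀ + Σ ν·ξ):
  R: 222 − 1(209.1) = 12.88
  P: 0 + 1(209.1) − 2(21.06) = 167
  U: 0 + 3(21.06) = 63.19
Total out = 12.88 + 167 + 63.19 = 243.1 mol/min.

243 mol/min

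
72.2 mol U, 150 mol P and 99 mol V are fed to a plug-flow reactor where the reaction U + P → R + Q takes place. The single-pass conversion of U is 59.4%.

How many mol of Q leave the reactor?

42.9 mol

U reacted = 0.594 × 72.2 = 42.89 mol; ν_U = −1, so ξ = 42.89/1 = 42.89 mol.
Outlet amounts (n = n₀ + ν ξ):
  U: 72.2 − 1(42.89) = 29.31
  P: 150 − 1(42.89) = 107.1
  R: 0 + 1(42.89) = 42.89
  Q: 0 + 1(42.89) = 42.89
  V: 99 (inert)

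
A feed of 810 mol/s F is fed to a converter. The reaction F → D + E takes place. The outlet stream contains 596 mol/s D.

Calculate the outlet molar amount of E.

For D: n = n₀ + 1ξ → 596 = 0 + 1ξ, giving ξ = 596 mol/s.
Outlet amounts (n = n₀ + ν ξ):
  F: 810 − 1(596) = 214
  D: 0 + 1(596) = 596
  E: 0 + 1(596) = 596

596 mol/s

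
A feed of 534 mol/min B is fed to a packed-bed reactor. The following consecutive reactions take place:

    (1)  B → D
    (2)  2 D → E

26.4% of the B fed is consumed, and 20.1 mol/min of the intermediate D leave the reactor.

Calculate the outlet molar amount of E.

Conversion of B: B consumed = 1ξ₁ = 0.264 × 534 → ξ₁ = 141 mol/min.
D balance: n_D = 0 + 1ξ₁ − 2ξ₂ = 20.1 → ξ₂ = (1·141 − 20.1)/2 = 60.44 mol/min.
Outlet amounts (n = n₀ + Σ ν·ξ):
  B: 534 − 1(141) = 393
  D: 0 + 1(141) − 2(60.44) = 20.1
  E: 0 + 1(60.44) = 60.44

60.4 mol/min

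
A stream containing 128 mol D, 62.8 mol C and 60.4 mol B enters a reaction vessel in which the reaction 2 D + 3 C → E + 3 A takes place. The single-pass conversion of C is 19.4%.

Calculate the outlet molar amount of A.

12.2 mol

C reacted = 0.194 × 62.8 = 12.18 mol; ν_C = −3, so ξ = 12.18/3 = 4.061 mol.
Outlet amounts (n = n₀ + ν ξ):
  D: 128 − 2(4.061) = 119.9
  C: 62.8 − 3(4.061) = 50.62
  E: 0 + 1(4.061) = 4.061
  A: 0 + 3(4.061) = 12.18
  B: 60.4 (inert)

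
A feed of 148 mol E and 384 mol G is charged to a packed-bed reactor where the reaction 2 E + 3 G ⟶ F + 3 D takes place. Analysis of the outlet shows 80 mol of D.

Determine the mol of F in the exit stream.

For D: n = n₀ + 3ξ → 80 = 0 + 3ξ, giving ξ = 26.67 mol.
Outlet amounts (n = n₀ + ν ξ):
  E: 148 − 2(26.67) = 94.67
  G: 384 − 3(26.67) = 304
  F: 0 + 1(26.67) = 26.67
  D: 0 + 3(26.67) = 80

26.7 mol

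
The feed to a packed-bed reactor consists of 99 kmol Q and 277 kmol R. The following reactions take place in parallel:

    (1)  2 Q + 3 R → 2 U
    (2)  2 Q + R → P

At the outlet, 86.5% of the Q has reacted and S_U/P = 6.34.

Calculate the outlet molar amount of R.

169 kmol

Conversion of Q: Q consumed = 0.865 × 99 = 85.64 kmol = 2ξ₁ + 2ξ₂.
Selectivity: 2ξ₁ / (1ξ₂) = 6.34 → ξ₁ = 3.17 ξ₂.
Substitute: (2·3.17 + 2) ξ₂ = 85.64 → ξ₂ = 10.27 kmol, ξ₁ = 32.55 kmol.
Outlet amounts (n = n₀ + Σ ν·ξ):
  Q: 99 − 2(32.55) − 2(10.27) = 13.37
  R: 277 − 3(32.55) − 1(10.27) = 169.1
  U: 0 + 2(32.55) = 65.1
  P: 0 + 1(10.27) = 10.27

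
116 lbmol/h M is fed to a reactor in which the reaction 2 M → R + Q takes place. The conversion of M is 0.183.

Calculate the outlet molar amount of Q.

10.6 lbmol/h

M reacted = 0.183 × 116 = 21.23 lbmol/h; ν_M = −2, so ξ = 21.23/2 = 10.61 lbmol/h.
Outlet amounts (n = n₀ + ν ξ):
  M: 116 − 2(10.61) = 94.77
  R: 0 + 1(10.61) = 10.61
  Q: 0 + 1(10.61) = 10.61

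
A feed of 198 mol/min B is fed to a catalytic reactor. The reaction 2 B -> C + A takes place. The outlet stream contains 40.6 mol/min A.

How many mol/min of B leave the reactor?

117 mol/min

For A: n = n₀ + 1ξ → 40.6 = 0 + 1ξ, giving ξ = 40.6 mol/min.
Outlet amounts (n = n₀ + ν ξ):
  B: 198 − 2(40.6) = 116.8
  C: 0 + 1(40.6) = 40.6
  A: 0 + 1(40.6) = 40.6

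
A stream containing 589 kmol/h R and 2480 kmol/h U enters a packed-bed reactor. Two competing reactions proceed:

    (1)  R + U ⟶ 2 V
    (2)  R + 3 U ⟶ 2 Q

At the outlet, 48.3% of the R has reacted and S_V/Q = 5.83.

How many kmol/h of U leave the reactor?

Conversion of R: R consumed = 0.483 × 589 = 284.5 kmol/h = 1ξ₁ + 1ξ₂.
Selectivity: 2ξ₁ / (2ξ₂) = 5.83 → ξ₁ = 5.83 ξ₂.
Substitute: (1·5.83 + 1) ξ₂ = 284.5 → ξ₂ = 41.65 kmol/h, ξ₁ = 242.8 kmol/h.
Outlet amounts (n = n₀ + Σ ν·ξ):
  R: 589 − 1(242.8) − 1(41.65) = 304.5
  U: 2480 − 1(242.8) − 3(41.65) = 2112
  V: 0 + 2(242.8) = 485.7
  Q: 0 + 2(41.65) = 83.31

2110 kmol/h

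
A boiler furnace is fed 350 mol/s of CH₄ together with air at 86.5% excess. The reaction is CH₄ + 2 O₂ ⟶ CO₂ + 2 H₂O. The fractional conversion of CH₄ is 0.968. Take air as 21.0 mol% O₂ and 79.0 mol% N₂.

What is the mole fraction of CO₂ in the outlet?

0.0516

Stoichiometric O₂ = 2 × 350 = 700 mol/s; O₂ fed = 700 × 1.865 = 1306 mol/s.
N₂ fed = 1306 × 79/21 = 4911 mol/s.
Fuel reacted = 0.968 × 350 → ξ = 338.8 mol/s.
Outlet (n = n₀ + ν ξ):
  CH₄: 350 − 1(338.8) = 11.2
  O₂: 1306 − 2(338.8) = 627.9
  N₂: 4911 (inert)
  CO₂: 0 + 1(338.8) = 338.8
  H₂O: 0 + 2(338.8) = 677.6
Total out = 6567 mol/s; y_CO₂ = 338.8 / 6567 = 0.05159.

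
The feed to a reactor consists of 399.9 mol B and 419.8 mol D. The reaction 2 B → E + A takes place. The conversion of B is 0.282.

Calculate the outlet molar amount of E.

56.4 mol

B reacted = 0.282 × 399.9 = 112.8 mol; ν_B = −2, so ξ = 112.8/2 = 56.39 mol.
Outlet amounts (n = n₀ + ν ξ):
  B: 399.9 − 2(56.39) = 287.1
  E: 0 + 1(56.39) = 56.39
  A: 0 + 1(56.39) = 56.39
  D: 419.8 (inert)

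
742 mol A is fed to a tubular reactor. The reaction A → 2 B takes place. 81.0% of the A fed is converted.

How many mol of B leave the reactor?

1200 mol

A reacted = 0.81 × 742 = 601 mol; ν_A = −1, so ξ = 601/1 = 601 mol.
Outlet amounts (n = n₀ + ν ξ):
  A: 742 − 1(601) = 141
  B: 0 + 2(601) = 1202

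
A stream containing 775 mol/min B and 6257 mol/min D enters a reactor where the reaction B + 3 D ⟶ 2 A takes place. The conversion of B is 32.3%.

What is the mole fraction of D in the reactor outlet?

0.843

B reacted = 0.323 × 775 = 250.3 mol/min; ν_B = −1, so ξ = 250.3/1 = 250.3 mol/min.
Outlet amounts (n = n₀ + ν ξ):
  B: 775 − 1(250.3) = 524.7
  D: 6257 − 3(250.3) = 5506
  A: 0 + 2(250.3) = 500.7
Total out = 6531 mol/min; y_D = 5506 / 6531 = 0.843.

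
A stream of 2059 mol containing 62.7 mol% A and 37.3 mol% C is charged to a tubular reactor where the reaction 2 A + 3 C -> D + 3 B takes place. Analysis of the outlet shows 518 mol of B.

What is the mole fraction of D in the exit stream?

For B: n = n₀ + 3ξ → 518 = 0 + 3ξ, giving ξ = 172.7 mol.
Outlet amounts (n = n₀ + ν ξ):
  A: 1291 − 2(172.7) = 945.7
  C: 768 − 3(172.7) = 250
  D: 0 + 1(172.7) = 172.7
  B: 0 + 3(172.7) = 518
Total out = 1886 mol; y_D = 172.7 / 1886 = 0.09154.

0.0915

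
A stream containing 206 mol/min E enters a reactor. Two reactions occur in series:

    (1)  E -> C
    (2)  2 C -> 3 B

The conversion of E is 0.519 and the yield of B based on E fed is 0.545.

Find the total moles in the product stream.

Conversion of E: E consumed = 1ξ₁ = 0.519 × 206 → ξ₁ = 106.9 mol/min.
Yield of B: 3ξ₂ / 206 = 0.545 → ξ₂ = 37.42 mol/min.
Outlet amounts (n = n₀ + Σ ν·ξ):
  E: 206 − 1(106.9) = 99.09
  C: 0 + 1(106.9) − 2(37.42) = 32.07
  B: 0 + 3(37.42) = 112.3
Total out = 99.09 + 32.07 + 112.3 = 243.4 mol/min.

243 mol/min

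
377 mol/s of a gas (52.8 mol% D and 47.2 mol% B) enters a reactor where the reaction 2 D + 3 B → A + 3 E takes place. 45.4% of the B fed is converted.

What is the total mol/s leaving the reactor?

B reacted = 0.454 × 177.9 = 80.79 mol/s; ν_B = −3, so ξ = 80.79/3 = 26.93 mol/s.
Outlet amounts (n = n₀ + ν ξ):
  D: 199.1 − 2(26.93) = 145.2
  B: 177.9 − 3(26.93) = 97.16
  A: 0 + 1(26.93) = 26.93
  E: 0 + 3(26.93) = 80.79
Total out = 145.2 + 97.16 + 26.93 + 80.79 = 350.1 mol/s.

350 mol/s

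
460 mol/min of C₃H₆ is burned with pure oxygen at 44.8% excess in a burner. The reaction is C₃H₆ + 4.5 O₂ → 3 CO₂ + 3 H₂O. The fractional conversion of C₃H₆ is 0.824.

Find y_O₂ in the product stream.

Stoichiometric O₂ = 4.5 × 460 = 2070 mol/min; O₂ fed = 2070 × 1.448 = 2997 mol/min.
Fuel reacted = 0.824 × 460 → ξ = 379 mol/min.
Outlet (n = n₀ + ν ξ):
  C₃H₆: 460 − 1(379) = 80.96
  O₂: 2997 − 4.5(379) = 1292
  CO₂: 0 + 3(379) = 1137
  H₂O: 0 + 3(379) = 1137
Total out = 3647 mol/min; y_O₂ = 1292 / 3647 = 0.3542.

0.354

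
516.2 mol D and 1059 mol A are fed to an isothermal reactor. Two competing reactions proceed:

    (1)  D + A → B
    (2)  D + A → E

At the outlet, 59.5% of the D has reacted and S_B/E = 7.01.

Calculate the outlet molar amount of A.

Conversion of D: D consumed = 0.595 × 516.2 = 307.1 mol = 1ξ₁ + 1ξ₂.
Selectivity: 1ξ₁ / (1ξ₂) = 7.01 → ξ₁ = 7.01 ξ₂.
Substitute: (1·7.01 + 1) ξ₂ = 307.1 → ξ₂ = 38.34 mol, ξ₁ = 268.8 mol.
Outlet amounts (n = n₀ + Σ ν·ξ):
  D: 516.2 − 1(268.8) − 1(38.34) = 209.1
  A: 1059 − 1(268.8) − 1(38.34) = 751.9
  B: 0 + 1(268.8) = 268.8
  E: 0 + 1(38.34) = 38.34

752 mol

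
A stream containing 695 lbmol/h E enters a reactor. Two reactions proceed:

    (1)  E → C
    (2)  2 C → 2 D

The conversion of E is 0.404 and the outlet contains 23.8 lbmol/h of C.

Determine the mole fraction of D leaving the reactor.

Conversion of E: E consumed = 1ξ₁ = 0.404 × 695 → ξ₁ = 280.8 lbmol/h.
C balance: n_C = 0 + 1ξ₁ − 2ξ₂ = 23.8 → ξ₂ = (1·280.8 − 23.8)/2 = 128.5 lbmol/h.
Outlet amounts (n = n₀ + Σ ν·ξ):
  E: 695 − 1(280.8) = 414.2
  C: 0 + 1(280.8) − 2(128.5) = 23.8
  D: 0 + 2(128.5) = 257
Total out = 695 lbmol/h; y_D = 257 / 695 = 0.3698.

0.37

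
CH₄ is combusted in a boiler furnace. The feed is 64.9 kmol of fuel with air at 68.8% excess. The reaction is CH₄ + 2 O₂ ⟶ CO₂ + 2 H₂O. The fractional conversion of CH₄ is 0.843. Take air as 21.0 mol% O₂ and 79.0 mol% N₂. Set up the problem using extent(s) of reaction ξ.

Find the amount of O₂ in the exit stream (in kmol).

Stoichiometric O₂ = 2 × 64.9 = 129.8 kmol; O₂ fed = 129.8 × 1.688 = 219.1 kmol.
N₂ fed = 219.1 × 79/21 = 824.2 kmol.
Fuel reacted = 0.843 × 64.9 → ξ = 54.71 kmol.
Outlet (n = n₀ + ν ξ):
  CH₄: 64.9 − 1(54.71) = 10.19
  O₂: 219.1 − 2(54.71) = 109.7
  N₂: 824.2 (inert)
  CO₂: 0 + 1(54.71) = 54.71
  H₂O: 0 + 2(54.71) = 109.4

110 kmol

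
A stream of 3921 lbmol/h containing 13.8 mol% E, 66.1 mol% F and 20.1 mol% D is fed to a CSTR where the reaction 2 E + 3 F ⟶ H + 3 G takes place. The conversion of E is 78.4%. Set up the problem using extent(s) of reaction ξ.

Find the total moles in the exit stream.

E reacted = 0.784 × 541.1 = 424.2 lbmol/h; ν_E = −2, so ξ = 424.2/2 = 212.1 lbmol/h.
Outlet amounts (n = n₀ + ν ξ):
  E: 541.1 − 2(212.1) = 116.9
  F: 2592 − 3(212.1) = 1955
  H: 0 + 1(212.1) = 212.1
  G: 0 + 3(212.1) = 636.3
  D: 788.1 (inert)
Total out = 116.9 + 1955 + 212.1 + 636.3 + 788.1 = 3709 lbmol/h.

3710 lbmol/h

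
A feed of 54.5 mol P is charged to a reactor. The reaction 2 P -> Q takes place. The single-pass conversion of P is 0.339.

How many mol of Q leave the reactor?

9.24 mol

P reacted = 0.339 × 54.5 = 18.48 mol; ν_P = −2, so ξ = 18.48/2 = 9.238 mol.
Outlet amounts (n = n₀ + ν ξ):
  P: 54.5 − 2(9.238) = 36.02
  Q: 0 + 1(9.238) = 9.238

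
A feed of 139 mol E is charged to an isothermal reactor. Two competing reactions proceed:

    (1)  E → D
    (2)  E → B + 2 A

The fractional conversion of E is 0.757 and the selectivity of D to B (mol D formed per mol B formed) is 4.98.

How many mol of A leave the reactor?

35.2 mol

Conversion of E: E consumed = 0.757 × 139 = 105.2 mol = 1ξ₁ + 1ξ₂.
Selectivity: 1ξ₁ / (1ξ₂) = 4.98 → ξ₁ = 4.98 ξ₂.
Substitute: (1·4.98 + 1) ξ₂ = 105.2 → ξ₂ = 17.6 mol, ξ₁ = 87.63 mol.
Outlet amounts (n = n₀ + Σ ν·ξ):
  E: 139 − 1(87.63) − 1(17.6) = 33.78
  D: 0 + 1(87.63) = 87.63
  B: 0 + 1(17.6) = 17.6
  A: 0 + 2(17.6) = 35.19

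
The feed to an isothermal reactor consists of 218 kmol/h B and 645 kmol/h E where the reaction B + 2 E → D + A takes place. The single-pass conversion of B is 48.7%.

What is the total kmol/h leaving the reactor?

757 kmol/h

B reacted = 0.487 × 218 = 106.2 kmol/h; ν_B = −1, so ξ = 106.2/1 = 106.2 kmol/h.
Outlet amounts (n = n₀ + ν ξ):
  B: 218 − 1(106.2) = 111.8
  E: 645 − 2(106.2) = 432.7
  D: 0 + 1(106.2) = 106.2
  A: 0 + 1(106.2) = 106.2
Total out = 111.8 + 432.7 + 106.2 + 106.2 = 756.8 kmol/h.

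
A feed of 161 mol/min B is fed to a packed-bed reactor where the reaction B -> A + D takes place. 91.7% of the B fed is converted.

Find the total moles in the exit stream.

B reacted = 0.917 × 161 = 147.6 mol/min; ν_B = −1, so ξ = 147.6/1 = 147.6 mol/min.
Outlet amounts (n = n₀ + ν ξ):
  B: 161 − 1(147.6) = 13.36
  A: 0 + 1(147.6) = 147.6
  D: 0 + 1(147.6) = 147.6
Total out = 13.36 + 147.6 + 147.6 = 308.6 mol/min.

309 mol/min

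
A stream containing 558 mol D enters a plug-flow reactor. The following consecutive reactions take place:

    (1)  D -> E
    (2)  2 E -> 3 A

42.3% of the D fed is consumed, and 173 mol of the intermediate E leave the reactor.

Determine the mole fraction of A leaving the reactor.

0.16

Conversion of D: D consumed = 1ξ₁ = 0.423 × 558 → ξ₁ = 236 mol.
E balance: n_E = 0 + 1ξ₁ − 2ξ₂ = 173 → ξ₂ = (1·236 − 173)/2 = 31.52 mol.
Outlet amounts (n = n₀ + Σ ν·ξ):
  D: 558 − 1(236) = 322
  E: 0 + 1(236) − 2(31.52) = 173
  A: 0 + 3(31.52) = 94.55
Total out = 589.5 mol; y_A = 94.55 / 589.5 = 0.1604.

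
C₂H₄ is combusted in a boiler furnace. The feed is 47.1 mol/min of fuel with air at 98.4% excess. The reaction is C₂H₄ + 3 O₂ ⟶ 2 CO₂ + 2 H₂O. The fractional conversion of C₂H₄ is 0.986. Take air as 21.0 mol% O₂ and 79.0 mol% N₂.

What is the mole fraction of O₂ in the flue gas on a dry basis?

0.109

Stoichiometric O₂ = 3 × 47.1 = 141.3 mol/min; O₂ fed = 141.3 × 1.984 = 280.3 mol/min.
N₂ fed = 280.3 × 79/21 = 1055 mol/min.
Fuel reacted = 0.986 × 47.1 → ξ = 46.44 mol/min.
Outlet (n = n₀ + ν ξ):
  C₂H₄: 47.1 − 1(46.44) = 0.6594
  O₂: 280.3 − 3(46.44) = 141
  N₂: 1055 (inert)
  CO₂: 0 + 2(46.44) = 92.88
  H₂O: 0 + 2(46.44) = 92.88
Dry total = 1289 mol/min; y_O₂ (dry) = 141 / 1289 = 0.1094.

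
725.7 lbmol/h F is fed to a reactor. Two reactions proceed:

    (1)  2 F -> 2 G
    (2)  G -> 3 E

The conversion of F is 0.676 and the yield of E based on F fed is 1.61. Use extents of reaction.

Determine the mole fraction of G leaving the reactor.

Conversion of F: F consumed = 2ξ₁ = 0.676 × 725.7 → ξ₁ = 245.3 lbmol/h.
Yield of E: 3ξ₂ / 725.7 = 1.61 → ξ₂ = 389.5 lbmol/h.
Outlet amounts (n = n₀ + Σ ν·ξ):
  F: 725.7 − 2(245.3) = 235.1
  G: 0 + 2(245.3) − 1(389.5) = 101.1
  E: 0 + 3(389.5) = 1168
Total out = 1505 lbmol/h; y_G = 101.1 / 1505 = 0.0672.

0.0672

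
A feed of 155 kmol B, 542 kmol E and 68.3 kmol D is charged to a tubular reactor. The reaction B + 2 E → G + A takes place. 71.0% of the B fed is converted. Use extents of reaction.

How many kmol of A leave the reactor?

B reacted = 0.71 × 155 = 110 kmol; ν_B = −1, so ξ = 110/1 = 110 kmol.
Outlet amounts (n = n₀ + ν ξ):
  B: 155 − 1(110) = 44.95
  E: 542 − 2(110) = 321.9
  G: 0 + 1(110) = 110
  A: 0 + 1(110) = 110
  D: 68.3 (inert)

110 kmol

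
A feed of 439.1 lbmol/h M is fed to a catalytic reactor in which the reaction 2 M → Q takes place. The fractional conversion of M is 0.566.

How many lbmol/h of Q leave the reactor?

M reacted = 0.566 × 439.1 = 248.5 lbmol/h; ν_M = −2, so ξ = 248.5/2 = 124.3 lbmol/h.
Outlet amounts (n = n₀ + ν ξ):
  M: 439.1 − 2(124.3) = 190.6
  Q: 0 + 1(124.3) = 124.3

124 lbmol/h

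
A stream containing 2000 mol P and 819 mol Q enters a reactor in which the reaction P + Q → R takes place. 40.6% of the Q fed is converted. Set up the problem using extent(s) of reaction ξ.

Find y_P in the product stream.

0.671

Q reacted = 0.406 × 819 = 332.5 mol; ν_Q = −1, so ξ = 332.5/1 = 332.5 mol.
Outlet amounts (n = n₀ + ν ξ):
  P: 2000 − 1(332.5) = 1667
  Q: 819 − 1(332.5) = 486.5
  R: 0 + 1(332.5) = 332.5
Total out = 2486 mol; y_P = 1667 / 2486 = 0.6706.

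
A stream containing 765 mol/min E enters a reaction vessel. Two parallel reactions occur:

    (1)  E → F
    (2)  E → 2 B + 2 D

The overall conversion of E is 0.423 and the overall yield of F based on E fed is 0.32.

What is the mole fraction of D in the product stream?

Yield of F: 1ξ₁ / 765 = 0.32 → ξ₁ = 244.8 mol/min.
Conversion of E: 1ξ₁ + 1ξ₂ = 0.423 × 765 = 323.6 → ξ₂ = 78.79 mol/min.
Outlet amounts (n = n₀ + Σ ν·ξ):
  E: 765 − 1(244.8) − 1(78.79) = 441.4
  F: 0 + 1(244.8) = 244.8
  B: 0 + 2(78.79) = 157.6
  D: 0 + 2(78.79) = 157.6
Total out = 1001 mol/min; y_D = 157.6 / 1001 = 0.1574.

0.157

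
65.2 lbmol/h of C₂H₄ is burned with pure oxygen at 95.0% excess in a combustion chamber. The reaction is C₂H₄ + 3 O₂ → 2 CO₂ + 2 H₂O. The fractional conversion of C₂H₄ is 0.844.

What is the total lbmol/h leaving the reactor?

447 lbmol/h

Stoichiometric O₂ = 3 × 65.2 = 195.6 lbmol/h; O₂ fed = 195.6 × 1.950 = 381.4 lbmol/h.
Fuel reacted = 0.844 × 65.2 → ξ = 55.03 lbmol/h.
Outlet (n = n₀ + ν ξ):
  C₂H₄: 65.2 − 1(55.03) = 10.17
  O₂: 381.4 − 3(55.03) = 216.3
  CO₂: 0 + 2(55.03) = 110.1
  H₂O: 0 + 2(55.03) = 110.1
Total out = 10.17 + 216.3 + 110.1 + 110.1 = 446.6 lbmol/h.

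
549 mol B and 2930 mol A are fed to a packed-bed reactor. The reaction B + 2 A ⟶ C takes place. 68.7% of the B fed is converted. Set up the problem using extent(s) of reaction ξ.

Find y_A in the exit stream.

0.799

B reacted = 0.687 × 549 = 377.2 mol; ν_B = −1, so ξ = 377.2/1 = 377.2 mol.
Outlet amounts (n = n₀ + ν ξ):
  B: 549 − 1(377.2) = 171.8
  A: 2930 − 2(377.2) = 2176
  C: 0 + 1(377.2) = 377.2
Total out = 2725 mol; y_A = 2176 / 2725 = 0.7985.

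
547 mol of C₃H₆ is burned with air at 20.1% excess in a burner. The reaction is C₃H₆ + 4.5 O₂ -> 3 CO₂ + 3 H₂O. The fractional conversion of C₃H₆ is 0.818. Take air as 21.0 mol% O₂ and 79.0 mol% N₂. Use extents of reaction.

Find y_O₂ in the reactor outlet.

Stoichiometric O₂ = 4.5 × 547 = 2462 mol; O₂ fed = 2462 × 1.201 = 2956 mol.
N₂ fed = 2956 × 79/21 = 11120 mol.
Fuel reacted = 0.818 × 547 → ξ = 447.4 mol.
Outlet (n = n₀ + ν ξ):
  C₃H₆: 547 − 1(447.4) = 99.55
  O₂: 2956 − 4.5(447.4) = 942.8
  N₂: 11120 (inert)
  CO₂: 0 + 3(447.4) = 1342
  H₂O: 0 + 3(447.4) = 1342
Total out = 14850 mol; y_O₂ = 942.8 / 14850 = 0.06349.

0.0635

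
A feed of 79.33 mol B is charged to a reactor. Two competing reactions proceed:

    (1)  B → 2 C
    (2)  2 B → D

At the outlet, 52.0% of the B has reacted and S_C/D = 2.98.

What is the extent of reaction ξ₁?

Conversion of B: B consumed = 0.52 × 79.33 = 41.25 mol = 1ξ₁ + 2ξ₂.
Selectivity: 2ξ₁ / (1ξ₂) = 2.98 → ξ₁ = 1.49 ξ₂.
Substitute: (1·1.49 + 2) ξ₂ = 41.25 → ξ₂ = 11.82 mol, ξ₁ = 17.61 mol.
Outlet amounts (n = n₀ + Σ ν·ξ):
  B: 79.33 − 1(17.61) − 2(11.82) = 38.08
  C: 0 + 2(17.61) = 35.22
  D: 0 + 1(11.82) = 11.82

ξ₁ = 17.6 mol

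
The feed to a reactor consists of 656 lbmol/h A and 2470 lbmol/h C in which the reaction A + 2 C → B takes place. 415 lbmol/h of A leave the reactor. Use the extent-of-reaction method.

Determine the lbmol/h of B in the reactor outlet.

241 lbmol/h

For A: n = n₀ − 1ξ → 415 = 656 − 1ξ, giving ξ = 241 lbmol/h.
Outlet amounts (n = n₀ + ν ξ):
  A: 656 − 1(241) = 415
  C: 2470 − 2(241) = 1988
  B: 0 + 1(241) = 241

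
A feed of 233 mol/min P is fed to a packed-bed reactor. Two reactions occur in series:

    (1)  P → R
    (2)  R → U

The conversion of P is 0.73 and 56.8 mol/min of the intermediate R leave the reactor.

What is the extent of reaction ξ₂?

ξ₂ = 113 mol/min

Conversion of P: P consumed = 1ξ₁ = 0.73 × 233 → ξ₁ = 170.1 mol/min.
R balance: n_R = 0 + 1ξ₁ − 1ξ₂ = 56.8 → ξ₂ = (1·170.1 − 56.8)/1 = 113.3 mol/min.
Outlet amounts (n = n₀ + Σ ν·ξ):
  P: 233 − 1(170.1) = 62.91
  R: 0 + 1(170.1) − 1(113.3) = 56.8
  U: 0 + 1(113.3) = 113.3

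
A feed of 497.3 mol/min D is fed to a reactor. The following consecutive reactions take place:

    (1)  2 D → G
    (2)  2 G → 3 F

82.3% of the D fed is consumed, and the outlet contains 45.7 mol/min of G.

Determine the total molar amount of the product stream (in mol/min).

372 mol/min

Conversion of D: D consumed = 2ξ₁ = 0.823 × 497.3 → ξ₁ = 204.6 mol/min.
G balance: n_G = 0 + 1ξ₁ − 2ξ₂ = 45.7 → ξ₂ = (1·204.6 − 45.7)/2 = 79.47 mol/min.
Outlet amounts (n = n₀ + Σ ν·ξ):
  D: 497.3 − 2(204.6) = 88.02
  G: 0 + 1(204.6) − 2(79.47) = 45.7
  F: 0 + 3(79.47) = 238.4
Total out = 88.02 + 45.7 + 238.4 = 372.1 mol/min.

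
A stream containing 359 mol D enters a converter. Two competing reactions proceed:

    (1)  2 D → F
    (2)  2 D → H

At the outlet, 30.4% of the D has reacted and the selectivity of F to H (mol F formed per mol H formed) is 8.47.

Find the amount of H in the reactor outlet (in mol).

Conversion of D: D consumed = 0.304 × 359 = 109.1 mol = 2ξ₁ + 2ξ₂.
Selectivity: 1ξ₁ / (1ξ₂) = 8.47 → ξ₁ = 8.47 ξ₂.
Substitute: (2·8.47 + 2) ξ₂ = 109.1 → ξ₂ = 5.762 mol, ξ₁ = 48.81 mol.
Outlet amounts (n = n₀ + Σ ν·ξ):
  D: 359 − 2(48.81) − 2(5.762) = 249.9
  F: 0 + 1(48.81) = 48.81
  H: 0 + 1(5.762) = 5.762

5.76 mol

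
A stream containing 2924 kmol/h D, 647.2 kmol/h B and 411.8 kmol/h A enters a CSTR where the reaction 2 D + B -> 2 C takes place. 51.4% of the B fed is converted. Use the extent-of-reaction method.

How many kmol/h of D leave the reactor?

B reacted = 0.514 × 647.2 = 332.7 kmol/h; ν_B = −1, so ξ = 332.7/1 = 332.7 kmol/h.
Outlet amounts (n = n₀ + ν ξ):
  D: 2924 − 2(332.7) = 2259
  B: 647.2 − 1(332.7) = 314.5
  C: 0 + 2(332.7) = 665.3
  A: 411.8 (inert)

2260 kmol/h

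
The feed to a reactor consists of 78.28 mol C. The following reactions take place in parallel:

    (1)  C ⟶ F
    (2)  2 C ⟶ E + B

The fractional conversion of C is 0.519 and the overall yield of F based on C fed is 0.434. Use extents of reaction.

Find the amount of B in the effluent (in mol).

Yield of F: 1ξ₁ / 78.28 = 0.434 → ξ₁ = 33.97 mol.
Conversion of C: 1ξ₁ + 2ξ₂ = 0.519 × 78.28 = 40.63 → ξ₂ = 3.327 mol.
Outlet amounts (n = n₀ + Σ ν·ξ):
  C: 78.28 − 1(33.97) − 2(3.327) = 37.65
  F: 0 + 1(33.97) = 33.97
  E: 0 + 1(3.327) = 3.327
  B: 0 + 1(3.327) = 3.327

3.33 mol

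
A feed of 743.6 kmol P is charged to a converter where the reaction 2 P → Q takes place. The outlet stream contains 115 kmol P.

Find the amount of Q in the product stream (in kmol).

314 kmol

For P: n = n₀ − 2ξ → 115 = 743.6 − 2ξ, giving ξ = 314.3 kmol.
Outlet amounts (n = n₀ + ν ξ):
  P: 743.6 − 2(314.3) = 115
  Q: 0 + 1(314.3) = 314.3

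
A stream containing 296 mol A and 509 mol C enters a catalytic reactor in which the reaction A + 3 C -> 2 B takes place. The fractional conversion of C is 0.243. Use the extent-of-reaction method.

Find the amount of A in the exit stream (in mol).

C reacted = 0.243 × 509 = 123.7 mol; ν_C = −3, so ξ = 123.7/3 = 41.23 mol.
Outlet amounts (n = n₀ + ν ξ):
  A: 296 − 1(41.23) = 254.8
  C: 509 − 3(41.23) = 385.3
  B: 0 + 2(41.23) = 82.46

255 mol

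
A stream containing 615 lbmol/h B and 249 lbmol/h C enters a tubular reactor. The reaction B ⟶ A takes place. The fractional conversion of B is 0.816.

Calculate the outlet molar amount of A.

B reacted = 0.816 × 615 = 501.8 lbmol/h; ν_B = −1, so ξ = 501.8/1 = 501.8 lbmol/h.
Outlet amounts (n = n₀ + ν ξ):
  B: 615 − 1(501.8) = 113.2
  A: 0 + 1(501.8) = 501.8
  C: 249 (inert)

502 lbmol/h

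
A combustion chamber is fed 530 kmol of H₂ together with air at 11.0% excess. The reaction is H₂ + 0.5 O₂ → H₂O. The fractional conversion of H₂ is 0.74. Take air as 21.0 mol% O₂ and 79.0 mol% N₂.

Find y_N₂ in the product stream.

0.638

Stoichiometric O₂ = 0.5 × 530 = 265 kmol; O₂ fed = 265 × 1.110 = 294.2 kmol.
N₂ fed = 294.2 × 79/21 = 1107 kmol.
Fuel reacted = 0.74 × 530 → ξ = 392.2 kmol.
Outlet (n = n₀ + ν ξ):
  H₂: 530 − 1(392.2) = 137.8
  O₂: 294.2 − 0.5(392.2) = 98.05
  N₂: 1107 (inert)
  H₂O: 0 + 1(392.2) = 392.2
Total out = 1735 kmol; y_N₂ = 1107 / 1735 = 0.6379.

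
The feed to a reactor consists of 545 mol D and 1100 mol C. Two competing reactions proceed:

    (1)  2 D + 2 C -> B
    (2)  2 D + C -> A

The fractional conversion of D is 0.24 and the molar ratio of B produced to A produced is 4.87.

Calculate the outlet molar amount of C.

980 mol

Conversion of D: D consumed = 0.24 × 545 = 130.8 mol = 2ξ₁ + 2ξ₂.
Selectivity: 1ξ₁ / (1ξ₂) = 4.87 → ξ₁ = 4.87 ξ₂.
Substitute: (2·4.87 + 2) ξ₂ = 130.8 → ξ₂ = 11.14 mol, ξ₁ = 54.26 mol.
Outlet amounts (n = n₀ + Σ ν·ξ):
  D: 545 − 2(54.26) − 2(11.14) = 414.2
  C: 1100 − 2(54.26) − 1(11.14) = 980.3
  B: 0 + 1(54.26) = 54.26
  A: 0 + 1(11.14) = 11.14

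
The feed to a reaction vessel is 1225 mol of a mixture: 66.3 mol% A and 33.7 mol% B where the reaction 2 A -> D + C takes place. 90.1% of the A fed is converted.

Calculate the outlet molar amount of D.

366 mol

A reacted = 0.901 × 812.2 = 731.8 mol; ν_A = −2, so ξ = 731.8/2 = 365.9 mol.
Outlet amounts (n = n₀ + ν ξ):
  A: 812.2 − 2(365.9) = 80.41
  D: 0 + 1(365.9) = 365.9
  C: 0 + 1(365.9) = 365.9
  B: 412.8 (inert)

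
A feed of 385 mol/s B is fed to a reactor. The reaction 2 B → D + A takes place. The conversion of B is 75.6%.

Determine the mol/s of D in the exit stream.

146 mol/s

B reacted = 0.756 × 385 = 291.1 mol/s; ν_B = −2, so ξ = 291.1/2 = 145.5 mol/s.
Outlet amounts (n = n₀ + ν ξ):
  B: 385 − 2(145.5) = 93.94
  D: 0 + 1(145.5) = 145.5
  A: 0 + 1(145.5) = 145.5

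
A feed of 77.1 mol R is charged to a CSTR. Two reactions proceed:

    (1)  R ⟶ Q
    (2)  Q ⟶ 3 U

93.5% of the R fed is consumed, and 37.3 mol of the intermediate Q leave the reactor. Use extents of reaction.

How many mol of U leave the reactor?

104 mol

Conversion of R: R consumed = 1ξ₁ = 0.935 × 77.1 → ξ₁ = 72.09 mol.
Q balance: n_Q = 0 + 1ξ₁ − 1ξ₂ = 37.3 → ξ₂ = (1·72.09 − 37.3)/1 = 34.79 mol.
Outlet amounts (n = n₀ + Σ ν·ξ):
  R: 77.1 − 1(72.09) = 5.011
  Q: 0 + 1(72.09) − 1(34.79) = 37.3
  U: 0 + 3(34.79) = 104.4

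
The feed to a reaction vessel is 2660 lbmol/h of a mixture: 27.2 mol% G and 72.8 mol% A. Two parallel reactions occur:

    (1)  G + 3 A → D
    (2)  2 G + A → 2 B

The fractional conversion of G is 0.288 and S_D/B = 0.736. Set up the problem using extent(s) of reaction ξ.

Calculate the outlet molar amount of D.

Conversion of G: G consumed = 0.288 × 723.5 = 208.4 lbmol/h = 1ξ₁ + 2ξ₂.
Selectivity: 1ξ₁ / (2ξ₂) = 0.736 → ξ₁ = 1.472 ξ₂.
Substitute: (1·1.472 + 2) ξ₂ = 208.4 → ξ₂ = 60.02 lbmol/h, ξ₁ = 88.34 lbmol/h.
Outlet amounts (n = n₀ + Σ ν·ξ):
  G: 723.5 − 1(88.34) − 2(60.02) = 515.1
  A: 1936 − 3(88.34) − 1(60.02) = 1611
  D: 0 + 1(88.34) = 88.34
  B: 0 + 2(60.02) = 120

88.3 lbmol/h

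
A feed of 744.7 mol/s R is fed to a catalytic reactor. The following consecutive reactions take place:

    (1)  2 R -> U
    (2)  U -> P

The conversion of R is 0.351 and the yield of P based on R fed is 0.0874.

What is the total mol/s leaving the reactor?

614 mol/s

Conversion of R: R consumed = 2ξ₁ = 0.351 × 744.7 → ξ₁ = 130.7 mol/s.
Yield of P: 1ξ₂ / 744.7 = 0.0874 → ξ₂ = 65.09 mol/s.
Outlet amounts (n = n₀ + Σ ν·ξ):
  R: 744.7 − 2(130.7) = 483.3
  U: 0 + 1(130.7) − 1(65.09) = 65.61
  P: 0 + 1(65.09) = 65.09
Total out = 483.3 + 65.61 + 65.09 = 614 mol/s.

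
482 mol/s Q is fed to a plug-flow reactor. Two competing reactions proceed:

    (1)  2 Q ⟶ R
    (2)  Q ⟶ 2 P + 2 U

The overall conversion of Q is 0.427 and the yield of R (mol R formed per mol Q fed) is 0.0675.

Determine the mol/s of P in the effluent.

Yield of R: 1ξ₁ / 482 = 0.0675 → ξ₁ = 32.54 mol/s.
Conversion of Q: 2ξ₁ + 1ξ₂ = 0.427 × 482 = 205.8 → ξ₂ = 140.7 mol/s.
Outlet amounts (n = n₀ + Σ ν·ξ):
  Q: 482 − 2(32.54) − 1(140.7) = 276.2
  R: 0 + 1(32.54) = 32.54
  P: 0 + 2(140.7) = 281.5
  U: 0 + 2(140.7) = 281.5

281 mol/s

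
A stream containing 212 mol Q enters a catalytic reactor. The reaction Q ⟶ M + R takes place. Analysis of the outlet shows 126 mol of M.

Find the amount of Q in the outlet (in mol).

For M: n = n₀ + 1ξ → 126 = 0 + 1ξ, giving ξ = 126 mol.
Outlet amounts (n = n₀ + ν ξ):
  Q: 212 − 1(126) = 86
  M: 0 + 1(126) = 126
  R: 0 + 1(126) = 126

86 mol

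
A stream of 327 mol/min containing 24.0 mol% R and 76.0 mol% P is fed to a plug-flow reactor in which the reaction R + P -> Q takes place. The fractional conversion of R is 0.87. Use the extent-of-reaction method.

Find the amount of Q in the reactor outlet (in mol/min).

R reacted = 0.87 × 78.48 = 68.28 mol/min; ν_R = −1, so ξ = 68.28/1 = 68.28 mol/min.
Outlet amounts (n = n₀ + ν ξ):
  R: 78.48 − 1(68.28) = 10.2
  P: 248.5 − 1(68.28) = 180.2
  Q: 0 + 1(68.28) = 68.28

68.3 mol/min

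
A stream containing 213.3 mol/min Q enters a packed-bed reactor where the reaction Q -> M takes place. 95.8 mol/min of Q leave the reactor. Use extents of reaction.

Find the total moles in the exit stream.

213 mol/min

For Q: n = n₀ − 1ξ → 95.8 = 213.3 − 1ξ, giving ξ = 117.5 mol/min.
Outlet amounts (n = n₀ + ν ξ):
  Q: 213.3 − 1(117.5) = 95.8
  M: 0 + 1(117.5) = 117.5
Total out = 95.8 + 117.5 = 213.3 mol/min.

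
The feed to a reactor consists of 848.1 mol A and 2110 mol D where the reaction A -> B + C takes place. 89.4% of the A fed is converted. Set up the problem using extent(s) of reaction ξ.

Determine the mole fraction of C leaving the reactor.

A reacted = 0.894 × 848.1 = 758.2 mol; ν_A = −1, so ξ = 758.2/1 = 758.2 mol.
Outlet amounts (n = n₀ + ν ξ):
  A: 848.1 − 1(758.2) = 89.9
  B: 0 + 1(758.2) = 758.2
  C: 0 + 1(758.2) = 758.2
  D: 2110 (inert)
Total out = 3716 mol; y_C = 758.2 / 3716 = 0.204.

0.204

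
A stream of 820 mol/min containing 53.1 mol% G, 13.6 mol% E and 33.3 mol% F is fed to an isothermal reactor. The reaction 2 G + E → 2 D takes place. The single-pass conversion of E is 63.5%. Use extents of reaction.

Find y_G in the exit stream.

E reacted = 0.635 × 111.5 = 70.82 mol/min; ν_E = −1, so ξ = 70.82/1 = 70.82 mol/min.
Outlet amounts (n = n₀ + ν ξ):
  G: 435.4 − 2(70.82) = 293.8
  E: 111.5 − 1(70.82) = 40.7
  D: 0 + 2(70.82) = 141.6
  F: 273.1 (inert)
Total out = 749.2 mol/min; y_G = 293.8 / 749.2 = 0.3921.

0.392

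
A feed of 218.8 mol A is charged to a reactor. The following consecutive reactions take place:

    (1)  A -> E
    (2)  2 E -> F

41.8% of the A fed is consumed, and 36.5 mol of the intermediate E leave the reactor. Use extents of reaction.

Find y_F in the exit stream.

0.144

Conversion of A: A consumed = 1ξ₁ = 0.418 × 218.8 → ξ₁ = 91.46 mol.
E balance: n_E = 0 + 1ξ₁ − 2ξ₂ = 36.5 → ξ₂ = (1·91.46 − 36.5)/2 = 27.48 mol.
Outlet amounts (n = n₀ + Σ ν·ξ):
  A: 218.8 − 1(91.46) = 127.3
  E: 0 + 1(91.46) − 2(27.48) = 36.5
  F: 0 + 1(27.48) = 27.48
Total out = 191.3 mol; y_F = 27.48 / 191.3 = 0.1436.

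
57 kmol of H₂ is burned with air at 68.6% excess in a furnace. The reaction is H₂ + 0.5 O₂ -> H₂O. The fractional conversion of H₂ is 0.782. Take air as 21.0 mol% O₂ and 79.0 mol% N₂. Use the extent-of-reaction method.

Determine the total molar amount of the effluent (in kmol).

264 kmol

Stoichiometric O₂ = 0.5 × 57 = 28.5 kmol; O₂ fed = 28.5 × 1.686 = 48.05 kmol.
N₂ fed = 48.05 × 79/21 = 180.8 kmol.
Fuel reacted = 0.782 × 57 → ξ = 44.57 kmol.
Outlet (n = n₀ + ν ξ):
  H₂: 57 − 1(44.57) = 12.43
  O₂: 48.05 − 0.5(44.57) = 25.76
  N₂: 180.8 (inert)
  H₂O: 0 + 1(44.57) = 44.57
Total out = 12.43 + 25.76 + 180.8 + 44.57 = 263.5 kmol.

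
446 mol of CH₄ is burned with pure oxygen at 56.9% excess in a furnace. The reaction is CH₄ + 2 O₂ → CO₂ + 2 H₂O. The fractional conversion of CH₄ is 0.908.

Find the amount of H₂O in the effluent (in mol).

810 mol

Stoichiometric O₂ = 2 × 446 = 892 mol; O₂ fed = 892 × 1.569 = 1400 mol.
Fuel reacted = 0.908 × 446 → ξ = 405 mol.
Outlet (n = n₀ + ν ξ):
  CH₄: 446 − 1(405) = 41.03
  O₂: 1400 − 2(405) = 589.6
  CO₂: 0 + 1(405) = 405
  H₂O: 0 + 2(405) = 809.9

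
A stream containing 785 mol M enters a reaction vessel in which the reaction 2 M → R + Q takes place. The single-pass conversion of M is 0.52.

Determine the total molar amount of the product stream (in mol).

M reacted = 0.52 × 785 = 408.2 mol; ν_M = −2, so ξ = 408.2/2 = 204.1 mol.
Outlet amounts (n = n₀ + ν ξ):
  M: 785 − 2(204.1) = 376.8
  R: 0 + 1(204.1) = 204.1
  Q: 0 + 1(204.1) = 204.1
Total out = 376.8 + 204.1 + 204.1 = 785 mol.

785 mol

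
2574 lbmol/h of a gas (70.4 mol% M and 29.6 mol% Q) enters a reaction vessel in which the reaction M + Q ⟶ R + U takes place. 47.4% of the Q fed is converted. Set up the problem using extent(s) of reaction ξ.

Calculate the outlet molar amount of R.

361 lbmol/h

Q reacted = 0.474 × 761.9 = 361.1 lbmol/h; ν_Q = −1, so ξ = 361.1/1 = 361.1 lbmol/h.
Outlet amounts (n = n₀ + ν ξ):
  M: 1812 − 1(361.1) = 1451
  Q: 761.9 − 1(361.1) = 400.8
  R: 0 + 1(361.1) = 361.1
  U: 0 + 1(361.1) = 361.1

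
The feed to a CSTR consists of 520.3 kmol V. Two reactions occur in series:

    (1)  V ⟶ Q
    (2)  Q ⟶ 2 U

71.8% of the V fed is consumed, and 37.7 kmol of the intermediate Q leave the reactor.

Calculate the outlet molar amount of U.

672 kmol

Conversion of V: V consumed = 1ξ₁ = 0.718 × 520.3 → ξ₁ = 373.6 kmol.
Q balance: n_Q = 0 + 1ξ₁ − 1ξ₂ = 37.7 → ξ₂ = (1·373.6 − 37.7)/1 = 335.9 kmol.
Outlet amounts (n = n₀ + Σ ν·ξ):
  V: 520.3 − 1(373.6) = 146.7
  Q: 0 + 1(373.6) − 1(335.9) = 37.7
  U: 0 + 2(335.9) = 671.8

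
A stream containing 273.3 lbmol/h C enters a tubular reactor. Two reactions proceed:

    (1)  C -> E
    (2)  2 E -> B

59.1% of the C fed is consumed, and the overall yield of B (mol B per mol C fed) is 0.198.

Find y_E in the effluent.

0.243

Conversion of C: C consumed = 1ξ₁ = 0.591 × 273.3 → ξ₁ = 161.5 lbmol/h.
Yield of B: 1ξ₂ / 273.3 = 0.198 → ξ₂ = 54.11 lbmol/h.
Outlet amounts (n = n₀ + Σ ν·ξ):
  C: 273.3 − 1(161.5) = 111.8
  E: 0 + 1(161.5) − 2(54.11) = 53.29
  B: 0 + 1(54.11) = 54.11
Total out = 219.2 lbmol/h; y_E = 53.29 / 219.2 = 0.2431.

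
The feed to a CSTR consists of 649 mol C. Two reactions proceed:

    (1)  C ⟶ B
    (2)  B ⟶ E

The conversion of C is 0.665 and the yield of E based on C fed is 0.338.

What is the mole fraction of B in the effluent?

0.327

Conversion of C: C consumed = 1ξ₁ = 0.665 × 649 → ξ₁ = 431.6 mol.
Yield of E: 1ξ₂ / 649 = 0.338 → ξ₂ = 219.4 mol.
Outlet amounts (n = n₀ + Σ ν·ξ):
  C: 649 − 1(431.6) = 217.4
  B: 0 + 1(431.6) − 1(219.4) = 212.2
  E: 0 + 1(219.4) = 219.4
Total out = 649 mol; y_B = 212.2 / 649 = 0.327.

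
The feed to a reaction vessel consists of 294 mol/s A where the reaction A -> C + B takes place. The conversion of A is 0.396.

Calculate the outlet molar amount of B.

116 mol/s

A reacted = 0.396 × 294 = 116.4 mol/s; ν_A = −1, so ξ = 116.4/1 = 116.4 mol/s.
Outlet amounts (n = n₀ + ν ξ):
  A: 294 − 1(116.4) = 177.6
  C: 0 + 1(116.4) = 116.4
  B: 0 + 1(116.4) = 116.4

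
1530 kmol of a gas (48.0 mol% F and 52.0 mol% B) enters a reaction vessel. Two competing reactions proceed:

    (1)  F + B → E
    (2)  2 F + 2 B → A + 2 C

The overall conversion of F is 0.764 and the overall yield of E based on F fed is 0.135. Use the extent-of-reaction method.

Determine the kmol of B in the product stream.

235 kmol

Yield of E: 1ξ₁ / 734.4 = 0.135 → ξ₁ = 99.14 kmol.
Conversion of F: 1ξ₁ + 2ξ₂ = 0.764 × 734.4 = 561.1 → ξ₂ = 231 kmol.
Outlet amounts (n = n₀ + Σ ν·ξ):
  F: 734.4 − 1(99.14) − 2(231) = 173.3
  B: 795.6 − 1(99.14) − 2(231) = 234.5
  E: 0 + 1(99.14) = 99.14
  A: 0 + 1(231) = 231
  C: 0 + 2(231) = 461.9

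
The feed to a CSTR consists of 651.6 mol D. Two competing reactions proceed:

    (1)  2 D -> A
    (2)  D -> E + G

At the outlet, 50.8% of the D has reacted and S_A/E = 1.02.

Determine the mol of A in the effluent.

111 mol

Conversion of D: D consumed = 0.508 × 651.6 = 331 mol = 2ξ₁ + 1ξ₂.
Selectivity: 1ξ₁ / (1ξ₂) = 1.02 → ξ₁ = 1.02 ξ₂.
Substitute: (2·1.02 + 1) ξ₂ = 331 → ξ₂ = 108.9 mol, ξ₁ = 111.1 mol.
Outlet amounts (n = n₀ + Σ ν·ξ):
  D: 651.6 − 2(111.1) − 1(108.9) = 320.6
  A: 0 + 1(111.1) = 111.1
  E: 0 + 1(108.9) = 108.9
  G: 0 + 1(108.9) = 108.9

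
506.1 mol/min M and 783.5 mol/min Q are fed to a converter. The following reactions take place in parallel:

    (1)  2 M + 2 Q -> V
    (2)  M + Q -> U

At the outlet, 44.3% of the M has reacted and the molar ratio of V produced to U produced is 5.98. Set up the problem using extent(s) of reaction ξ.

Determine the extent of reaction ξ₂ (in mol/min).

Conversion of M: M consumed = 0.443 × 506.1 = 224.2 mol/min = 2ξ₁ + 1ξ₂.
Selectivity: 1ξ₁ / (1ξ₂) = 5.98 → ξ₁ = 5.98 ξ₂.
Substitute: (2·5.98 + 1) ξ₂ = 224.2 → ξ₂ = 17.3 mol/min, ξ₁ = 103.5 mol/min.
Outlet amounts (n = n₀ + Σ ν·ξ):
  M: 506.1 − 2(103.5) − 1(17.3) = 281.9
  Q: 783.5 − 2(103.5) − 1(17.3) = 559.3
  V: 0 + 1(103.5) = 103.5
  U: 0 + 1(17.3) = 17.3

ξ₂ = 17.3 mol/min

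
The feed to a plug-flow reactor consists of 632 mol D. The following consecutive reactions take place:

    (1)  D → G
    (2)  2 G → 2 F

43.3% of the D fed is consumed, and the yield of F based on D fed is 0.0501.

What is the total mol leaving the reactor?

Conversion of D: D consumed = 1ξ₁ = 0.433 × 632 → ξ₁ = 273.7 mol.
Yield of F: 2ξ₂ / 632 = 0.0501 → ξ₂ = 15.83 mol.
Outlet amounts (n = n₀ + Σ ν·ξ):
  D: 632 − 1(273.7) = 358.3
  G: 0 + 1(273.7) − 2(15.83) = 242
  F: 0 + 2(15.83) = 31.66
Total out = 358.3 + 242 + 31.66 = 632 mol.

632 mol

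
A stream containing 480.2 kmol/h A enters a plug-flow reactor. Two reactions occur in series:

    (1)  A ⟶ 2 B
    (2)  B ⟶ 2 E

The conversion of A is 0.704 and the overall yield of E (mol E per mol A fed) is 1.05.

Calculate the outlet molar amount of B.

Conversion of A: A consumed = 1ξ₁ = 0.704 × 480.2 → ξ₁ = 338.1 kmol/h.
Yield of E: 2ξ₂ / 480.2 = 1.05 → ξ₂ = 252.1 kmol/h.
Outlet amounts (n = n₀ + Σ ν·ξ):
  A: 480.2 − 1(338.1) = 142.1
  B: 0 + 2(338.1) − 1(252.1) = 424
  E: 0 + 2(252.1) = 504.2

424 kmol/h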